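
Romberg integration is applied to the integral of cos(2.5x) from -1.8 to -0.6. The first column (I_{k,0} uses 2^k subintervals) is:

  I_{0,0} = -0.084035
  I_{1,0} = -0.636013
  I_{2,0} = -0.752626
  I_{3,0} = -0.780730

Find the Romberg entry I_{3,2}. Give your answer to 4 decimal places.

-0.7900

Richardson extrapolation on the trapezoidal column (denominator 4−1=3):
I_{2,1} = -0.752626 + (-0.752626 − (-0.636013))/3 = -0.791497
I_{3,1} = (4·(-0.780730) − (-0.752626)) / 3 = -0.790098
I_{3,2} = -0.790098 + (-0.790098 − (-0.791497))/15 = -0.790005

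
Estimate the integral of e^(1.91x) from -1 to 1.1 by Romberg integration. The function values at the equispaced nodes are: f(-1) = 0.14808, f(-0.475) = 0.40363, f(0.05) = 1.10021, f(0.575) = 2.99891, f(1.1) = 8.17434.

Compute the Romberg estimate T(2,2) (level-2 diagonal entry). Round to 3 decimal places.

4.208

T(0,0) (trapezoid, 1 panel, h=2.1000): 8.73854
T(1,0) (trapezoid, 2 panels, h=1.0500): 5.52449
T(2,0) (trapezoid, 4 panels, h=0.5250): 4.54858
T(1,1) = 5.52449 + (5.52449 − 8.73854)/3 = 4.45314
T(2,1) = 4.54858 + (4.54858 − 5.52449)/3 = 4.22328
T(2,2) = 4.22328 + (4.22328 − 4.45314)/15 = 4.20796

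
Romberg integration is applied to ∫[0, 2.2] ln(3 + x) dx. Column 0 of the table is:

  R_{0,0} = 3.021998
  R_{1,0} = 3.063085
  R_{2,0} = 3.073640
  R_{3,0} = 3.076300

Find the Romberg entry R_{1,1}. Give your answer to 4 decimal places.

3.0768

Richardson extrapolation on the trapezoidal column (denominator 4−1=3):
R_{1,1} = 3.063085 + (3.063085 − 3.021998)/3 = 3.076781
(Column j=1 coincides with Simpson's rule on the same nodes.)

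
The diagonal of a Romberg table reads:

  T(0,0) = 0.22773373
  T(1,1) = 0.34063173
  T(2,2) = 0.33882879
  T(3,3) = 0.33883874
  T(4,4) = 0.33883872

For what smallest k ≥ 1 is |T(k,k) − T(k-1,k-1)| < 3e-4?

|T(1,1) − T(0,0)| = 0.11289800 ≥ 3e-4
|T(2,2) − T(1,1)| = 0.00180294 ≥ 3e-4
|T(3,3) − T(2,2)| = 0.00000995 < 3e-4

k = 3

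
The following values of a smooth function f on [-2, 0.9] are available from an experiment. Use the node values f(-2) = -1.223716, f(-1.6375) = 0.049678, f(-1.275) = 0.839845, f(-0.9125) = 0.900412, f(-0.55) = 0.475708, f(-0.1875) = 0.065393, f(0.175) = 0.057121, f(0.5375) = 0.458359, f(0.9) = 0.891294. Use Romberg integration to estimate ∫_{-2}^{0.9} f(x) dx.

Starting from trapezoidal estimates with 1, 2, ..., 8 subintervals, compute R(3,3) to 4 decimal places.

1.0026

R(0,0) (trapezoid, 1 panel, h=2.9000): -0.482012
R(1,0) (trapezoid, 2 panels, h=1.4500): 0.448771
R(2,0) (trapezoid, 4 panels, h=0.7250): 0.874686
R(3,0) (trapezoid, 8 panels, h=0.3625): 0.971611
R(1,1) = 0.448771 + (0.448771 − (-0.482012))/3 = 0.759032
R(2,1) = 0.874686 + (0.874686 − 0.448771)/3 = 1.016658
R(3,1) = 0.971611 + (0.971611 − 0.874686)/3 = 1.003919
R(2,2) = 1.016658 + (1.016658 − 0.759032)/15 = 1.033833
R(3,2) = 1.003919 + (1.003919 − 1.016658)/15 = 1.003070
R(3,3) = 1.003070 + (1.003070 − 1.033833)/63 = 1.002582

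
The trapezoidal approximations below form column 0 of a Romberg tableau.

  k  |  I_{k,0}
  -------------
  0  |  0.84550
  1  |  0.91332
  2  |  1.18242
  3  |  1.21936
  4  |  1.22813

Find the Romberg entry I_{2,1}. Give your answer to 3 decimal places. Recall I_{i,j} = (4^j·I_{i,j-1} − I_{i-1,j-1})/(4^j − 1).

Richardson extrapolation on the trapezoidal column (denominator 4−1=3):
I_{2,1} = (4·1.18242 − 0.91332) / 3 = 1.27212
(Column j=1 coincides with Simpson's rule on the same nodes.)

1.272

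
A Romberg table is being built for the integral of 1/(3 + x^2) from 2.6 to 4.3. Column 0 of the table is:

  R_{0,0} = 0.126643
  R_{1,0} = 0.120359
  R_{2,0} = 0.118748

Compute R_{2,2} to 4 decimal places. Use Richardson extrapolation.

0.1182

Richardson extrapolation on the trapezoidal column (denominator 4−1=3):
R_{1,1} = (4·0.120359 − 0.126643) / 3 = 0.118264
R_{2,1} = (4·0.118748 − 0.120359) / 3 = 0.118211
R_{2,2} = 0.118211 + (0.118211 − 0.118264)/15 = 0.118207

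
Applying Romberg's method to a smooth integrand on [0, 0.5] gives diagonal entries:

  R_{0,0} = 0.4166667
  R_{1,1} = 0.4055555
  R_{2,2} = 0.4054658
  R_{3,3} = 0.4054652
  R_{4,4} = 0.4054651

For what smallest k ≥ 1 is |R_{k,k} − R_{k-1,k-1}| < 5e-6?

k = 3

|R_{1,1} − R_{0,0}| = 0.0111112 ≥ 5e-6
|R_{2,2} − R_{1,1}| = 0.0000897 ≥ 5e-6
|R_{3,3} − R_{2,2}| = 0.0000006 < 5e-6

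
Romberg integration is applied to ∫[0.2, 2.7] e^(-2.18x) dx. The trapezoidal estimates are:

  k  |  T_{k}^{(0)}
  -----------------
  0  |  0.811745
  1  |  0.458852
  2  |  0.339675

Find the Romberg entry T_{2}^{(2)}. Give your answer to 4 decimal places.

0.2972

Richardson extrapolation on the trapezoidal column (denominator 4−1=3):
T_{1}^{(1)} = (4·0.458852 − 0.811745) / 3 = 0.341221
T_{2}^{(1)} = (4·0.339675 − 0.458852) / 3 = 0.299949
T_{2}^{(2)} = 0.299949 + (0.299949 − 0.341221)/15 = 0.297198
(Column j=1 coincides with Simpson's rule on the same nodes.)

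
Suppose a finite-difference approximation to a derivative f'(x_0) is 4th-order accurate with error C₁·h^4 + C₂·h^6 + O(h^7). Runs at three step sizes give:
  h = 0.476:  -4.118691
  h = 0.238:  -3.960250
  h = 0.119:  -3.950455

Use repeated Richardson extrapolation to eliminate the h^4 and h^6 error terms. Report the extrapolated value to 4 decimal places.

-3.9498

First eliminate the h^4 term (factor 2^4 = 16):
  B₁ = (16·(-3.960250) − (-4.118691))/15 = -3.949687
  B₂ = (16·(-3.950455) − (-3.960250))/15 = -3.949802
Then eliminate the h^6 term (factor 2^6 = 64):
  (64·(-3.949802) − (-3.949687))/63 = -3.949804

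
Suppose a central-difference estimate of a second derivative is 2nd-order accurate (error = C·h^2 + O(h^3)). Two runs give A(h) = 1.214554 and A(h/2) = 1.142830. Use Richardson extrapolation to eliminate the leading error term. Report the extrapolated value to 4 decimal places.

1.1189

The leading error scales as h^2; refining by a factor of 2 reduces it by 2^2 = 4.
Extrapolated value = (4·A(h/2) − A(h)) / (4 − 1)
= (4·1.142830 − 1.214554) / 3
= 3.356766 / 3 = 1.118922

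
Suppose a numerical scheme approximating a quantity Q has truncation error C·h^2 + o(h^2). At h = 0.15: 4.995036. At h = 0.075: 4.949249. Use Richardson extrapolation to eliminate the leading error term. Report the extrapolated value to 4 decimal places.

Extrapolated value = (4·A(h/2) − A(h)) / (4 − 1)
= (4·4.949249 − 4.995036) / 3
= 14.801960 / 3 = 4.933987

4.9340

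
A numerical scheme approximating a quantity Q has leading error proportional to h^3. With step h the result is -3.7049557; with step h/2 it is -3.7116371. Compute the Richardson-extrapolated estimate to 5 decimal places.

-3.71259

The leading error scales as h^3; refining by a factor of 2 reduces it by 2^3 = 8.
Extrapolated value = (8·A(h/2) − A(h)) / (8 − 1)
= (8·(-3.7116371) − (-3.7049557)) / 7
= -25.9881411 / 7 = -3.7125916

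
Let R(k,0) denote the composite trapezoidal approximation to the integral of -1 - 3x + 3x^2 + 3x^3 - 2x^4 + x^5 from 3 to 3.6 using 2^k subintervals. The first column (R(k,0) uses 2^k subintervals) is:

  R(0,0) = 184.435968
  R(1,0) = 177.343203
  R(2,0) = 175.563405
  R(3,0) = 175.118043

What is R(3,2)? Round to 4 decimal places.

R(2,1) = (4·175.563405 − 177.343203) / 3 = 174.970139
R(3,1) = 175.118043 + (175.118043 − 175.563405)/3 = 174.969589
R(3,2) = 174.969589 + (174.969589 − 174.970139)/15 = 174.969552
(Column j=1 coincides with Simpson's rule on the same nodes.)

174.9696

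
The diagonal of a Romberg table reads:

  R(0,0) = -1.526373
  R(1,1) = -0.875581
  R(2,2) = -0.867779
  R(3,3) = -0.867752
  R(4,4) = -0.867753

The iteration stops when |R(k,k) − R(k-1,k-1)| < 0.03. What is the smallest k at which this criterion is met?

|R(1,1) − R(0,0)| = 0.650792 ≥ 0.03
|R(2,2) − R(1,1)| = 0.007802 < 0.03

k = 2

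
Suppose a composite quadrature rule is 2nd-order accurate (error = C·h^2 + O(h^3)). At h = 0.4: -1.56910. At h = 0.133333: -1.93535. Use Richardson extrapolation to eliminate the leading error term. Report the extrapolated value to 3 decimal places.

-1.981

The leading error scales as h^2; refining by a factor of 3 reduces it by 3^2 = 9.
Extrapolated value = (9·A(h/3) − A(h)) / (9 − 1)
= (9·(-1.93535) − (-1.56910)) / 8
= -15.84905 / 8 = -1.98113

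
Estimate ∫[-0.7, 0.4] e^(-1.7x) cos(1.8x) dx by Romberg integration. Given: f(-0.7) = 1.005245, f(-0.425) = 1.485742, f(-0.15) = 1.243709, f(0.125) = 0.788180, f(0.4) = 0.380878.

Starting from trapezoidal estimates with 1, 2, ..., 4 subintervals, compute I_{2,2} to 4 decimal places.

1.1904

I_{0,0} (trapezoid, 1 panel, h=1.1000): 0.762368
I_{1,0} (trapezoid, 2 panels, h=0.5500): 1.065224
I_{2,0} (trapezoid, 4 panels, h=0.2750): 1.157940
I_{1,1} = 1.065224 + (1.065224 − 0.762368)/3 = 1.166176
I_{2,1} = 1.157940 + (1.157940 − 1.065224)/3 = 1.188845
I_{2,2} = 1.188845 + (1.188845 − 1.166176)/15 = 1.190356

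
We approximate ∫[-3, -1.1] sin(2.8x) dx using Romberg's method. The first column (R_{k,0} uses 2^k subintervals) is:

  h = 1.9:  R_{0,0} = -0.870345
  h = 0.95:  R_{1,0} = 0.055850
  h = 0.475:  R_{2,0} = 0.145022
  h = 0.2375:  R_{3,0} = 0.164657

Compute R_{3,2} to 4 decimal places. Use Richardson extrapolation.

0.1710

Richardson extrapolation on the trapezoidal column (denominator 4−1=3):
R_{2,1} = 0.145022 + (0.145022 − 0.055850)/3 = 0.174746
R_{3,1} = 0.164657 + (0.164657 − 0.145022)/3 = 0.171202
R_{3,2} = 0.171202 + (0.171202 − 0.174746)/15 = 0.170966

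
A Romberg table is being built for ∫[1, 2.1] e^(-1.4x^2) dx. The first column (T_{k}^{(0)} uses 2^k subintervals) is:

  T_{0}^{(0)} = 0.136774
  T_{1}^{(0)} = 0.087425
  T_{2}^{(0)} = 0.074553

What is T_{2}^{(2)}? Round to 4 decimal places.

0.0702

T_{1}^{(1)} = 0.087425 + (0.087425 − 0.136774)/3 = 0.070975
T_{2}^{(1)} = (4·0.074553 − 0.087425) / 3 = 0.070262
T_{2}^{(2)} = (16·0.070262 − 0.070975) / 15 = 0.070214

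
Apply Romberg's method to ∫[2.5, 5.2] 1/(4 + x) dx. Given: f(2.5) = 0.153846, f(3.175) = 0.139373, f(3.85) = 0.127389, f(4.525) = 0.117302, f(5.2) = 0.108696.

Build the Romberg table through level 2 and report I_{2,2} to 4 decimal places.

I_{0,0} (trapezoid, 1 panel, h=2.7000): 0.354432
I_{1,0} (trapezoid, 2 panels, h=1.3500): 0.349191
I_{2,0} (trapezoid, 4 panels, h=0.6750): 0.347851
I_{1,1} = 0.349191 + (0.349191 − 0.354432)/3 = 0.347444
I_{2,1} = 0.347851 + (0.347851 − 0.349191)/3 = 0.347404
I_{2,2} = 0.347404 + (0.347404 − 0.347444)/15 = 0.347401

0.3474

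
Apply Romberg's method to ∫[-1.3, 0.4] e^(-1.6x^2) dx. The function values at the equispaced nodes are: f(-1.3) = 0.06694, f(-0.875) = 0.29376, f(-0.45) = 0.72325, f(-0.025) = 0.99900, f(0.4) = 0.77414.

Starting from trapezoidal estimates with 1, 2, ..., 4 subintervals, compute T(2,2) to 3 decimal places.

T(0,0) (trapezoid, 1 panel, h=1.7000): 0.71492
T(1,0) (trapezoid, 2 panels, h=0.8500): 0.97222
T(2,0) (trapezoid, 4 panels, h=0.4250): 1.03553
T(1,1) = 0.97222 + (0.97222 − 0.71492)/3 = 1.05799
T(2,1) = 1.03553 + (1.03553 − 0.97222)/3 = 1.05663
T(2,2) = 1.05663 + (1.05663 − 1.05799)/15 = 1.05654

1.057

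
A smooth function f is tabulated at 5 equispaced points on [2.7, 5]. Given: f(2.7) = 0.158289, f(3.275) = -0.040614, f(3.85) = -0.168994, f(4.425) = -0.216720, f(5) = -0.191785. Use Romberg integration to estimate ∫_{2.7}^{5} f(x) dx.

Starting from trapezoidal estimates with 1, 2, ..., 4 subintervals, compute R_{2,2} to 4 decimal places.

-0.2683

R_{0,0} (trapezoid, 1 panel, h=2.3000): -0.038520
R_{1,0} (trapezoid, 2 panels, h=1.1500): -0.213603
R_{2,0} (trapezoid, 4 panels, h=0.5750): -0.254769
R_{1,1} = -0.213603 + (-0.213603 − (-0.038520))/3 = -0.271964
R_{2,1} = -0.254769 + (-0.254769 − (-0.213603))/3 = -0.268491
R_{2,2} = -0.268491 + (-0.268491 − (-0.271964))/15 = -0.268259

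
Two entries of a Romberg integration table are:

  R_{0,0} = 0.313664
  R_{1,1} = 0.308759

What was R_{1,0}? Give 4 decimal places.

From R_{1,1} = (4·R_{1,0} − R_{0,0})/3, solve for R_{1,0}:
4·R_{1,0} = 3·0.308759 + 0.313664 = 1.239941
R_{1,0} = 0.309985

0.3100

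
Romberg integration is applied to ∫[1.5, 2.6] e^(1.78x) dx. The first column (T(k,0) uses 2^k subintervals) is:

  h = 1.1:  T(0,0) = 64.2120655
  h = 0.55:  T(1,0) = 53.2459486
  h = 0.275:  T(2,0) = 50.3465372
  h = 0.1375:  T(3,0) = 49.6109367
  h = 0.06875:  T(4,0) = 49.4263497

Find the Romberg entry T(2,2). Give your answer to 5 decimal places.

Richardson extrapolation on the trapezoidal column (denominator 4−1=3):
T(1,1) = (4·53.2459486 − 64.2120655) / 3 = 49.5905763
T(2,1) = (4·50.3465372 − 53.2459486) / 3 = 49.3800667
T(2,2) = 49.3800667 + (49.3800667 − 49.5905763)/15 = 49.3660327

49.36603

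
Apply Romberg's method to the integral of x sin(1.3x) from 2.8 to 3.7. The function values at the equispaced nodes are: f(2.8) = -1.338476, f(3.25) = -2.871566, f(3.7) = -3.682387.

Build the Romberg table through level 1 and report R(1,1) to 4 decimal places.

-2.4761

R(0,0) (trapezoid, 1 panel, h=0.9000): -2.259388
R(1,0) (trapezoid, 2 panels, h=0.4500): -2.421899
R(1,1) = -2.421899 + (-2.421899 − (-2.259388))/3 = -2.476069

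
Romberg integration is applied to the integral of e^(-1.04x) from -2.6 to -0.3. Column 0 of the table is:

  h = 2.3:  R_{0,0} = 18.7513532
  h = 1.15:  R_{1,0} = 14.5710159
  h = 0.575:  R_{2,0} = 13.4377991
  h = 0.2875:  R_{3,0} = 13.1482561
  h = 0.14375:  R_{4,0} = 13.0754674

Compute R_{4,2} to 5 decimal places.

13.05117

R_{3,1} = (4·13.1482561 − 13.4377991) / 3 = 13.0517418
R_{4,1} = (4·13.0754674 − 13.1482561) / 3 = 13.0512045
R_{4,2} = 13.0512045 + (13.0512045 − 13.0517418)/15 = 13.0511687
(Column j=1 coincides with Simpson's rule on the same nodes.)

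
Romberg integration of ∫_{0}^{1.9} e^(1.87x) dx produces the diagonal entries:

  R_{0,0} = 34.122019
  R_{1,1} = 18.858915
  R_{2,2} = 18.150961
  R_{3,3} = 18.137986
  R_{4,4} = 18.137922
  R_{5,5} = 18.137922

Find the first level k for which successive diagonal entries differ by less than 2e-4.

k = 4

|R_{1,1} − R_{0,0}| = 15.263104 ≥ 2e-4
|R_{2,2} − R_{1,1}| = 0.707954 ≥ 2e-4
|R_{3,3} − R_{2,2}| = 0.012975 ≥ 2e-4
|R_{4,4} − R_{3,3}| = 0.000064 < 2e-4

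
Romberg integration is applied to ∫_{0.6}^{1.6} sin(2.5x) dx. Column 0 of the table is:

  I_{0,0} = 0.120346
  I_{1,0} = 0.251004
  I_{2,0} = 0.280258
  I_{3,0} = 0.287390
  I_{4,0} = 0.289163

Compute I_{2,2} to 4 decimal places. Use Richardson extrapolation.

0.2897

Richardson extrapolation on the trapezoidal column (denominator 4−1=3):
I_{1,1} = (4·0.251004 − 0.120346) / 3 = 0.294557
I_{2,1} = (4·0.280258 − 0.251004) / 3 = 0.290009
I_{2,2} = (16·0.290009 − 0.294557) / 15 = 0.289706
(Column j=1 coincides with Simpson's rule on the same nodes.)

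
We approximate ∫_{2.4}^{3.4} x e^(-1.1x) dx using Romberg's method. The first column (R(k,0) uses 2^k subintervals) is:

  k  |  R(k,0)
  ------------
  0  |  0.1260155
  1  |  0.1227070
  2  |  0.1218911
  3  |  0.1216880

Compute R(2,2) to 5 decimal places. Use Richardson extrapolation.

Richardson extrapolation on the trapezoidal column (denominator 4−1=3):
R(1,1) = (4·0.1227070 − 0.1260155) / 3 = 0.1216042
R(2,1) = 0.1218911 + (0.1218911 − 0.1227070)/3 = 0.1216191
R(2,2) = 0.1216191 + (0.1216191 − 0.1216042)/15 = 0.1216201

0.12162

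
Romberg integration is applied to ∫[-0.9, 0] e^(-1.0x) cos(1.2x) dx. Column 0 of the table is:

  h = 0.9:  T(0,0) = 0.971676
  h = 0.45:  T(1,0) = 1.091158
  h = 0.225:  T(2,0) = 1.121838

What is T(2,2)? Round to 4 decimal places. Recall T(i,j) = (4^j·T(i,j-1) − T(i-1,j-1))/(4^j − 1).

T(1,1) = 1.091158 + (1.091158 − 0.971676)/3 = 1.130985
T(2,1) = 1.121838 + (1.121838 − 1.091158)/3 = 1.132065
T(2,2) = 1.132065 + (1.132065 − 1.130985)/15 = 1.132137
(Column j=1 coincides with Simpson's rule on the same nodes.)

1.1321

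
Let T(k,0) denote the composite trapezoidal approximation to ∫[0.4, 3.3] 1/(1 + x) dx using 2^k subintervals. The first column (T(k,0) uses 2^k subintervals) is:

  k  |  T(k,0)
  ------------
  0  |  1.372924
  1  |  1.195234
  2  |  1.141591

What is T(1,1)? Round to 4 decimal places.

1.1360

Richardson extrapolation on the trapezoidal column (denominator 4−1=3):
T(1,1) = (4·1.195234 − 1.372924) / 3 = 1.136004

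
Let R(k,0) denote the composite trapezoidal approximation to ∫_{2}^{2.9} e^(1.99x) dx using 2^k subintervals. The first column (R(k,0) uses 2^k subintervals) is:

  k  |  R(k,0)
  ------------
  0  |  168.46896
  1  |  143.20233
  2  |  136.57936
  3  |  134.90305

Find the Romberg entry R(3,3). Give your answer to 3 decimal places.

134.342

Richardson extrapolation on the trapezoidal column (denominator 4−1=3):
R(1,1) = 143.20233 + (143.20233 − 168.46896)/3 = 134.78012
R(2,1) = (4·136.57936 − 143.20233) / 3 = 134.37170
R(3,1) = (4·134.90305 − 136.57936) / 3 = 134.34428
R(2,2) = 134.37170 + (134.37170 − 134.78012)/15 = 134.34447
R(3,2) = 134.34428 + (134.34428 − 134.37170)/15 = 134.34245
R(3,3) = 134.34245 + (134.34245 − 134.34447)/63 = 134.34242
(Column j=1 coincides with Simpson's rule on the same nodes.)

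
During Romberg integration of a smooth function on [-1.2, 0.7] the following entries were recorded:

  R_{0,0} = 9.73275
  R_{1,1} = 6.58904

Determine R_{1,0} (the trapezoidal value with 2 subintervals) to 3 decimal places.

From R_{1,1} = (4·R_{1,0} − R_{0,0})/3, solve for R_{1,0}:
4·R_{1,0} = 3·6.58904 + 9.73275 = 29.49987
R_{1,0} = 7.37497

7.375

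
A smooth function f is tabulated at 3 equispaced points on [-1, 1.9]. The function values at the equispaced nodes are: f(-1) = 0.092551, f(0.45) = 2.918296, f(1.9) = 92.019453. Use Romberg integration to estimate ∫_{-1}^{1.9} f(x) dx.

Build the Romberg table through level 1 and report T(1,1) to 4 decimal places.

T(0,0) (trapezoid, 1 panel, h=2.9000): 133.562406
T(1,0) (trapezoid, 2 panels, h=1.4500): 71.012732
T(1,1) = 71.012732 + (71.012732 − 133.562406)/3 = 50.162841

50.1628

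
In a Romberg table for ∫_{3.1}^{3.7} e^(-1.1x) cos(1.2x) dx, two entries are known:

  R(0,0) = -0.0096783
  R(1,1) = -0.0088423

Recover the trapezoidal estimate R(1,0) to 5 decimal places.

-0.00905

From R(1,1) = (4·R(1,0) − R(0,0))/3, solve for R(1,0):
4·R(1,0) = 3·(-0.0088423) + (-0.0096783) = -0.0362052
R(1,0) = -0.0090513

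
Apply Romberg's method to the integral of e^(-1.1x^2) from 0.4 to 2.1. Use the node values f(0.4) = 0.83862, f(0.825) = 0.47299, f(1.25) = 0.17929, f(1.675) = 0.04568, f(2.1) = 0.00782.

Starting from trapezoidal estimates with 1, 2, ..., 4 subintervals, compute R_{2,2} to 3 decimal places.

R_{0,0} (trapezoid, 1 panel, h=1.7000): 0.71947
R_{1,0} (trapezoid, 2 panels, h=0.8500): 0.51213
R_{2,0} (trapezoid, 4 panels, h=0.4250): 0.47650
R_{1,1} = 0.51213 + (0.51213 − 0.71947)/3 = 0.44302
R_{2,1} = 0.47650 + (0.47650 − 0.51213)/3 = 0.46462
R_{2,2} = 0.46462 + (0.46462 − 0.44302)/15 = 0.46606

0.466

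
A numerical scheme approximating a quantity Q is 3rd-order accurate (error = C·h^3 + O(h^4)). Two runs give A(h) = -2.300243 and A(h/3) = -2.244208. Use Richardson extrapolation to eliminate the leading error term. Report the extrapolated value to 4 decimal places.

The leading error scales as h^3; refining by a factor of 3 reduces it by 3^3 = 27.
Extrapolated value = (27·A(h/3) − A(h)) / (27 − 1)
= (27·(-2.244208) − (-2.300243)) / 26
= -58.293373 / 26 = -2.242053

-2.2421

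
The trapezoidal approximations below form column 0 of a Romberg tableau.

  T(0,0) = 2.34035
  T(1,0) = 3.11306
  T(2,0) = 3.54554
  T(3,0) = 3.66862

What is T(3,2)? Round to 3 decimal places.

T(2,1) = 3.54554 + (3.54554 − 3.11306)/3 = 3.68970
T(3,1) = (4·3.66862 − 3.54554) / 3 = 3.70965
T(3,2) = 3.70965 + (3.70965 − 3.68970)/15 = 3.71098

3.711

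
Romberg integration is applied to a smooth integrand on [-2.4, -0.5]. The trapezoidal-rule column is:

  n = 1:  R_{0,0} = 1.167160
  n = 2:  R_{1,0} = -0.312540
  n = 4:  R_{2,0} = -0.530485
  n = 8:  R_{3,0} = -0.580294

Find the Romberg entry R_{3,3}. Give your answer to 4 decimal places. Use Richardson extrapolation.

-0.5966

Richardson extrapolation on the trapezoidal column (denominator 4−1=3):
R_{1,1} = -0.312540 + (-0.312540 − 1.167160)/3 = -0.805773
R_{2,1} = (4·(-0.530485) − (-0.312540)) / 3 = -0.603133
R_{3,1} = (4·(-0.580294) − (-0.530485)) / 3 = -0.596897
R_{2,2} = (16·(-0.603133) − (-0.805773)) / 15 = -0.589624
R_{3,2} = (16·(-0.596897) − (-0.603133)) / 15 = -0.596481
R_{3,3} = (64·(-0.596481) − (-0.589624)) / 63 = -0.596590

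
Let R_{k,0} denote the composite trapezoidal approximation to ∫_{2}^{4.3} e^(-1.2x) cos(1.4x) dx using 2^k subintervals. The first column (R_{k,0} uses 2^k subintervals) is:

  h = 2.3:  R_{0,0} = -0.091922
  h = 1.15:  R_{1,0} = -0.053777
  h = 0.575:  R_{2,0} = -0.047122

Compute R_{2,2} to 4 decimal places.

-0.0452

Richardson extrapolation on the trapezoidal column (denominator 4−1=3):
R_{1,1} = (4·(-0.053777) − (-0.091922)) / 3 = -0.041062
R_{2,1} = -0.047122 + (-0.047122 − (-0.053777))/3 = -0.044904
R_{2,2} = -0.044904 + (-0.044904 − (-0.041062))/15 = -0.045160
(Column j=1 coincides with Simpson's rule on the same nodes.)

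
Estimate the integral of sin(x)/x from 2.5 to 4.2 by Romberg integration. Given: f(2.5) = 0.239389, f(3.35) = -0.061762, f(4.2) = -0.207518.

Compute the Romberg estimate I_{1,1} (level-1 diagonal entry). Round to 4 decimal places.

-0.0610

I_{0,0} (trapezoid, 1 panel, h=1.7000): 0.027090
I_{1,0} (trapezoid, 2 panels, h=0.8500): -0.038953
I_{1,1} = -0.038953 + (-0.038953 − 0.027090)/3 = -0.060967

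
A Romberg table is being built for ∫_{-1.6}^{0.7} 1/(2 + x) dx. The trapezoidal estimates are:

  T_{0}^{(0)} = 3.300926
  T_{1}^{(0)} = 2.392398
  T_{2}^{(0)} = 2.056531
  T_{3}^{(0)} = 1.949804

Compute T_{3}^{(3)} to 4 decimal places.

1.9118

Richardson extrapolation on the trapezoidal column (denominator 4−1=3):
T_{1}^{(1)} = 2.392398 + (2.392398 − 3.300926)/3 = 2.089555
T_{2}^{(1)} = (4·2.056531 − 2.392398) / 3 = 1.944575
T_{3}^{(1)} = (4·1.949804 − 2.056531) / 3 = 1.914228
T_{2}^{(2)} = 1.944575 + (1.944575 − 2.089555)/15 = 1.934910
T_{3}^{(2)} = 1.914228 + (1.914228 − 1.944575)/15 = 1.912205
T_{3}^{(3)} = (64·1.912205 − 1.934910) / 63 = 1.911845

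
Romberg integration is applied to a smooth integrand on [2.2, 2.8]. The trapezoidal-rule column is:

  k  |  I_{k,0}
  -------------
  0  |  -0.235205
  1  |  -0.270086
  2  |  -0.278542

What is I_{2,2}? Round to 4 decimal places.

Richardson extrapolation on the trapezoidal column (denominator 4−1=3):
I_{1,1} = (4·(-0.270086) − (-0.235205)) / 3 = -0.281713
I_{2,1} = (4·(-0.278542) − (-0.270086)) / 3 = -0.281361
I_{2,2} = -0.281361 + (-0.281361 − (-0.281713))/15 = -0.281338
(Column j=1 coincides with Simpson's rule on the same nodes.)

-0.2813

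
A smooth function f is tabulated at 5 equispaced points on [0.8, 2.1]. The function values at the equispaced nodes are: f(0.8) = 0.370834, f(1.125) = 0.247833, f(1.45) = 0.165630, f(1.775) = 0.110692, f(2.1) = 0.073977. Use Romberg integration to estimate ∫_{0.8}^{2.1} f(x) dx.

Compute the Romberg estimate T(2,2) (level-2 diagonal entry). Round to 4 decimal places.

0.2394

T(0,0) (trapezoid, 1 panel, h=1.3000): 0.289127
T(1,0) (trapezoid, 2 panels, h=0.6500): 0.252223
T(2,0) (trapezoid, 4 panels, h=0.3250): 0.242632
T(1,1) = 0.252223 + (0.252223 − 0.289127)/3 = 0.239922
T(2,1) = 0.242632 + (0.242632 − 0.252223)/3 = 0.239435
T(2,2) = 0.239435 + (0.239435 − 0.239922)/15 = 0.239403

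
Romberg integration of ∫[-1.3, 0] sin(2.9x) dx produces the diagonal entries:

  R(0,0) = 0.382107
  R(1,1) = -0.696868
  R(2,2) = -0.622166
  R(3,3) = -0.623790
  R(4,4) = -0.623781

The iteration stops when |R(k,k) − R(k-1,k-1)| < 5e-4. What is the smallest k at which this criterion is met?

k = 4

|R(1,1) − R(0,0)| = 1.078975 ≥ 5e-4
|R(2,2) − R(1,1)| = 0.074702 ≥ 5e-4
|R(3,3) − R(2,2)| = 0.001624 ≥ 5e-4
|R(4,4) − R(3,3)| = 0.000009 < 5e-4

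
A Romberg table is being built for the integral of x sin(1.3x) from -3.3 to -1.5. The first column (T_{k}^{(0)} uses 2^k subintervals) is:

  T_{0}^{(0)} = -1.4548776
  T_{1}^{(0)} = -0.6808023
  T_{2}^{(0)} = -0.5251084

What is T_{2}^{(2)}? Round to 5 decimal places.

-0.47657

T_{1}^{(1)} = (4·(-0.6808023) − (-1.4548776)) / 3 = -0.4227772
T_{2}^{(1)} = -0.5251084 + (-0.5251084 − (-0.6808023))/3 = -0.4732104
T_{2}^{(2)} = -0.4732104 + (-0.4732104 − (-0.4227772))/15 = -0.4765726
(Column j=1 coincides with Simpson's rule on the same nodes.)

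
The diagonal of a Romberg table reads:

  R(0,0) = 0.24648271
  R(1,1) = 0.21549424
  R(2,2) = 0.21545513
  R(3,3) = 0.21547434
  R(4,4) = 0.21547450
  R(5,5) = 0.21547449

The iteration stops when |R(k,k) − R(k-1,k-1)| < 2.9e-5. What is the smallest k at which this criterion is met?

|R(1,1) − R(0,0)| = 0.03098847 ≥ 2.9e-5
|R(2,2) − R(1,1)| = 0.00003911 ≥ 2.9e-5
|R(3,3) − R(2,2)| = 0.00001921 < 2.9e-5

k = 3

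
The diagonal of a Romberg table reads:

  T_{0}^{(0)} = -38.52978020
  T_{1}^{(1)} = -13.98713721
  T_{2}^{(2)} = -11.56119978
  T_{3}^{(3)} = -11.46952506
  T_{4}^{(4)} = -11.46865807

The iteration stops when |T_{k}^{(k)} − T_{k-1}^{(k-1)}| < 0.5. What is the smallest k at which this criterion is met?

|T_{1}^{(1)} − T_{0}^{(0)}| = 24.54264299 ≥ 0.5
|T_{2}^{(2)} − T_{1}^{(1)}| = 2.42593743 ≥ 0.5
|T_{3}^{(3)} − T_{2}^{(2)}| = 0.09167472 < 0.5

k = 3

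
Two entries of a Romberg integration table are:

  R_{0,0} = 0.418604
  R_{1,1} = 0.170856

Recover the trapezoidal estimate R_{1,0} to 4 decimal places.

0.2328

From R_{1,1} = (4·R_{1,0} − R_{0,0})/3, solve for R_{1,0}:
4·R_{1,0} = 3·0.170856 + 0.418604 = 0.931172
R_{1,0} = 0.232793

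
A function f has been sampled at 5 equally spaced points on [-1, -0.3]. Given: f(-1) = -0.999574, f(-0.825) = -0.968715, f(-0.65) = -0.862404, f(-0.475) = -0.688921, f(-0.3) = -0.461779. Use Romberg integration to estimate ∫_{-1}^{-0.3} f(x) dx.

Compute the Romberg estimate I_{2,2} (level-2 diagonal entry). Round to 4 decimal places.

-0.5726

I_{0,0} (trapezoid, 1 panel, h=0.7000): -0.511474
I_{1,0} (trapezoid, 2 panels, h=0.3500): -0.557578
I_{2,0} (trapezoid, 4 panels, h=0.1750): -0.568875
I_{1,1} = -0.557578 + (-0.557578 − (-0.511474))/3 = -0.572946
I_{2,1} = -0.568875 + (-0.568875 − (-0.557578))/3 = -0.572641
I_{2,2} = -0.572641 + (-0.572641 − (-0.572946))/15 = -0.572621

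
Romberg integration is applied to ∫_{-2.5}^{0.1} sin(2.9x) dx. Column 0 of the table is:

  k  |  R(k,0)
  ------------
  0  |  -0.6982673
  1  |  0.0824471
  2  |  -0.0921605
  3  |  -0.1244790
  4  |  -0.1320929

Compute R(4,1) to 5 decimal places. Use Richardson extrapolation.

Richardson extrapolation on the trapezoidal column (denominator 4−1=3):
R(4,1) = (4·(-0.1320929) − (-0.1244790)) / 3 = -0.1346309

-0.13463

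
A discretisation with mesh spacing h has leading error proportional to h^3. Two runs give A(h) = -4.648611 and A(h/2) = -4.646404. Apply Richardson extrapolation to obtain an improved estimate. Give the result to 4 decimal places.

Extrapolated value = (8·A(h/2) − A(h)) / (8 − 1)
= (8·(-4.646404) − (-4.648611)) / 7
= -32.522621 / 7 = -4.646089

-4.6461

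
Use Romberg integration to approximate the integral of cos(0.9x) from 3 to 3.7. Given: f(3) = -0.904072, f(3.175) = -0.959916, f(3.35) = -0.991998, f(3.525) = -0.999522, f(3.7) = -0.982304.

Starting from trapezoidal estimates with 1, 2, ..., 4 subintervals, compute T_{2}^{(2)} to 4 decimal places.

-0.6830

T_{0}^{(0)} (trapezoid, 1 panel, h=0.7000): -0.660232
T_{1}^{(0)} (trapezoid, 2 panels, h=0.3500): -0.677315
T_{2}^{(0)} (trapezoid, 4 panels, h=0.1750): -0.681559
T_{1}^{(1)} = -0.677315 + (-0.677315 − (-0.660232))/3 = -0.683009
T_{2}^{(1)} = -0.681559 + (-0.681559 − (-0.677315))/3 = -0.682974
T_{2}^{(2)} = -0.682974 + (-0.682974 − (-0.683009))/15 = -0.682972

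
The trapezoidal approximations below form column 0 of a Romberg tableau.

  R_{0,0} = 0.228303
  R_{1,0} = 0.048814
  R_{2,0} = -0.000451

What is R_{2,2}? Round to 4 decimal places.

-0.0173

R_{1,1} = (4·0.048814 − 0.228303) / 3 = -0.011016
R_{2,1} = (4·(-0.000451) − 0.048814) / 3 = -0.016873
R_{2,2} = (16·(-0.016873) − (-0.011016)) / 15 = -0.017263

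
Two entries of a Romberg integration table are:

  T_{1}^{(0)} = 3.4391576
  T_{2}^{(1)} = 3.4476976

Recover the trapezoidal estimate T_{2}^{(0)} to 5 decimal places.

3.44556

From T_{2}^{(1)} = (4·T_{2}^{(0)} − T_{1}^{(0)})/3, solve for T_{2}^{(0)}:
4·T_{2}^{(0)} = 3·3.4476976 + 3.4391576 = 13.7822504
T_{2}^{(0)} = 3.4455626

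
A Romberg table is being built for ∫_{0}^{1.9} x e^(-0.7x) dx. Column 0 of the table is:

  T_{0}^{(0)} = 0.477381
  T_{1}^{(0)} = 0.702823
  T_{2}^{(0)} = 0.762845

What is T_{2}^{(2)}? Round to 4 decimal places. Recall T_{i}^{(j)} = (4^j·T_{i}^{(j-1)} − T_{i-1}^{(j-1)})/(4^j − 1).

0.7832

Richardson extrapolation on the trapezoidal column (denominator 4−1=3):
T_{1}^{(1)} = (4·0.702823 − 0.477381) / 3 = 0.777970
T_{2}^{(1)} = (4·0.762845 − 0.702823) / 3 = 0.782852
T_{2}^{(2)} = 0.782852 + (0.782852 − 0.777970)/15 = 0.783177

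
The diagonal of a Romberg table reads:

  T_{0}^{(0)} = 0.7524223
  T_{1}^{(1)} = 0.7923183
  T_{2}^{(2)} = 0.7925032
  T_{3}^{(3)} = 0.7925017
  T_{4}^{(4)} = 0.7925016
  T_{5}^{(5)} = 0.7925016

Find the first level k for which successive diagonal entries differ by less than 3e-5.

|T_{1}^{(1)} − T_{0}^{(0)}| = 0.0398960 ≥ 3e-5
|T_{2}^{(2)} − T_{1}^{(1)}| = 0.0001849 ≥ 3e-5
|T_{3}^{(3)} − T_{2}^{(2)}| = 0.0000015 < 3e-5

k = 3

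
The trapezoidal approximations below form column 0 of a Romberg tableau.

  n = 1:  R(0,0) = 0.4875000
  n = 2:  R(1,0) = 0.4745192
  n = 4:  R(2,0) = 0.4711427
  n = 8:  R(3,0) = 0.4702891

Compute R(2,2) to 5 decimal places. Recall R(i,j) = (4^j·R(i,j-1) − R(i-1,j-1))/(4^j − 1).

R(1,1) = 0.4745192 + (0.4745192 − 0.4875000)/3 = 0.4701923
R(2,1) = 0.4711427 + (0.4711427 − 0.4745192)/3 = 0.4700172
R(2,2) = (16·0.4700172 − 0.4701923) / 15 = 0.4700055
(Column j=1 coincides with Simpson's rule on the same nodes.)

0.47001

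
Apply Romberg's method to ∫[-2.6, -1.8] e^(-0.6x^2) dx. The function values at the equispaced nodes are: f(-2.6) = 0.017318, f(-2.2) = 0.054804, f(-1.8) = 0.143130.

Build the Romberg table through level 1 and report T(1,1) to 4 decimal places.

T(0,0) (trapezoid, 1 panel, h=0.8000): 0.064179
T(1,0) (trapezoid, 2 panels, h=0.4000): 0.054011
T(1,1) = 0.054011 + (0.054011 − 0.064179)/3 = 0.050622

0.0506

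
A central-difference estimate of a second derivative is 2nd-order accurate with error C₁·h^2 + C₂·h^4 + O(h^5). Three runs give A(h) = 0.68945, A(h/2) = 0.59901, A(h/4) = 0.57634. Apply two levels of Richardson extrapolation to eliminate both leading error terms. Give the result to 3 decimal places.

First eliminate the h^2 term (factor 2^2 = 4):
  B₁ = (4·0.59901 − 0.68945)/3 = 0.56886
  B₂ = (4·0.57634 − 0.59901)/3 = 0.56878
Then eliminate the h^4 term (factor 2^4 = 16):
  (16·0.56878 − 0.56886)/15 = 0.56877

0.569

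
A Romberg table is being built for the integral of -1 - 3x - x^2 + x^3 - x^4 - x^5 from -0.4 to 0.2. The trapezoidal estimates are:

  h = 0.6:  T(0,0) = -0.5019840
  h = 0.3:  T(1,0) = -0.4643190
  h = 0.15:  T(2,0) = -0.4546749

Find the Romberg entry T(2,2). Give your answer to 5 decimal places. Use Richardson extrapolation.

-0.45144

T(1,1) = (4·(-0.4643190) − (-0.5019840)) / 3 = -0.4517640
T(2,1) = (4·(-0.4546749) − (-0.4643190)) / 3 = -0.4514602
T(2,2) = (16·(-0.4514602) − (-0.4517640)) / 15 = -0.4514399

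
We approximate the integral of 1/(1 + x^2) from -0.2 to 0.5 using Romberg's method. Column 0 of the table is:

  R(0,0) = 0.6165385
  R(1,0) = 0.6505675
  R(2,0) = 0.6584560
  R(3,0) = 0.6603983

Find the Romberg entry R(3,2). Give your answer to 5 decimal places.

Richardson extrapolation on the trapezoidal column (denominator 4−1=3):
R(2,1) = 0.6584560 + (0.6584560 − 0.6505675)/3 = 0.6610855
R(3,1) = 0.6603983 + (0.6603983 − 0.6584560)/3 = 0.6610457
R(3,2) = 0.6610457 + (0.6610457 − 0.6610855)/15 = 0.6610430
(Column j=1 coincides with Simpson's rule on the same nodes.)

0.66104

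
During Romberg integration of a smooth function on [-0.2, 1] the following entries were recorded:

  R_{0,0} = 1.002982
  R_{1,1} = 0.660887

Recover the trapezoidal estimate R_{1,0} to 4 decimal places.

0.7464

From R_{1,1} = (4·R_{1,0} − R_{0,0})/3, solve for R_{1,0}:
4·R_{1,0} = 3·0.660887 + 1.002982 = 2.985643
R_{1,0} = 0.746411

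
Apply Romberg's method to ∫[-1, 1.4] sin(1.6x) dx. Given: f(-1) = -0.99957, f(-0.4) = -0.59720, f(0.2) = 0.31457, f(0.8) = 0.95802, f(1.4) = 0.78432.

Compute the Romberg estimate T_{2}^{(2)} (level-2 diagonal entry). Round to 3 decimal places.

T_{0}^{(0)} (trapezoid, 1 panel, h=2.4000): -0.25830
T_{1}^{(0)} (trapezoid, 2 panels, h=1.2000): 0.24833
T_{2}^{(0)} (trapezoid, 4 panels, h=0.6000): 0.34066
T_{1}^{(1)} = 0.24833 + (0.24833 − (-0.25830))/3 = 0.41721
T_{2}^{(1)} = 0.34066 + (0.34066 − 0.24833)/3 = 0.37144
T_{2}^{(2)} = 0.37144 + (0.37144 − 0.41721)/15 = 0.36839

0.368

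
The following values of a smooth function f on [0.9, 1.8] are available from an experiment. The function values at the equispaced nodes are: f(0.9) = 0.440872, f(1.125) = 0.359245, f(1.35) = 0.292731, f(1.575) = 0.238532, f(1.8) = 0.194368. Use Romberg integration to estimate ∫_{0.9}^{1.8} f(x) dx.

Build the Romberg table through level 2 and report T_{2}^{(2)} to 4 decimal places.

0.2709

T_{0}^{(0)} (trapezoid, 1 panel, h=0.9000): 0.285858
T_{1}^{(0)} (trapezoid, 2 panels, h=0.4500): 0.274658
T_{2}^{(0)} (trapezoid, 4 panels, h=0.2250): 0.271829
T_{1}^{(1)} = 0.274658 + (0.274658 − 0.285858)/3 = 0.270925
T_{2}^{(1)} = 0.271829 + (0.271829 − 0.274658)/3 = 0.270886
T_{2}^{(2)} = 0.270886 + (0.270886 − 0.270925)/15 = 0.270883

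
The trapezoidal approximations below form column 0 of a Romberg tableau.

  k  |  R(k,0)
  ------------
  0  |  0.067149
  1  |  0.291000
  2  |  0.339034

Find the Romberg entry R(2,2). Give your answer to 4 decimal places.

Richardson extrapolation on the trapezoidal column (denominator 4−1=3):
R(1,1) = 0.291000 + (0.291000 − 0.067149)/3 = 0.365617
R(2,1) = (4·0.339034 − 0.291000) / 3 = 0.355045
R(2,2) = (16·0.355045 − 0.365617) / 15 = 0.354340
(Column j=1 coincides with Simpson's rule on the same nodes.)

0.3543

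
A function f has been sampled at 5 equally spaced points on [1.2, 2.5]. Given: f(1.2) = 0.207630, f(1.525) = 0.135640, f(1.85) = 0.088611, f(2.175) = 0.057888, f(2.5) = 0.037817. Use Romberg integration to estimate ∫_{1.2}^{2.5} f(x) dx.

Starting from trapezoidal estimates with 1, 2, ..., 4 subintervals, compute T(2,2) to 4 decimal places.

0.1296

T(0,0) (trapezoid, 1 panel, h=1.3000): 0.159541
T(1,0) (trapezoid, 2 panels, h=0.6500): 0.137367
T(2,0) (trapezoid, 4 panels, h=0.3250): 0.131580
T(1,1) = 0.137367 + (0.137367 − 0.159541)/3 = 0.129976
T(2,1) = 0.131580 + (0.131580 − 0.137367)/3 = 0.129651
T(2,2) = 0.129651 + (0.129651 − 0.129976)/15 = 0.129629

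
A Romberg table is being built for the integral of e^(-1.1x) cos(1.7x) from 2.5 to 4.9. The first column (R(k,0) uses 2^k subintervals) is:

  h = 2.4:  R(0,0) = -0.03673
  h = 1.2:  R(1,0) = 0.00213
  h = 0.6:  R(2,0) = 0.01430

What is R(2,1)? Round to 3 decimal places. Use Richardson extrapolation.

Richardson extrapolation on the trapezoidal column (denominator 4−1=3):
R(2,1) = 0.01430 + (0.01430 − 0.00213)/3 = 0.01836

0.018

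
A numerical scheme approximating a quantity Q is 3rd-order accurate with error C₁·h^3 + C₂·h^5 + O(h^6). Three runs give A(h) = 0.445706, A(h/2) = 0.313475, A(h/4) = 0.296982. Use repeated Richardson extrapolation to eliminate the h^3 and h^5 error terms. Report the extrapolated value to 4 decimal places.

0.2946

First eliminate the h^3 term (factor 2^3 = 8):
  B₁ = (8·0.313475 − 0.445706)/7 = 0.294585
  B₂ = (8·0.296982 − 0.313475)/7 = 0.294626
Then eliminate the h^5 term (factor 2^5 = 32):
  (32·0.294626 − 0.294585)/31 = 0.294627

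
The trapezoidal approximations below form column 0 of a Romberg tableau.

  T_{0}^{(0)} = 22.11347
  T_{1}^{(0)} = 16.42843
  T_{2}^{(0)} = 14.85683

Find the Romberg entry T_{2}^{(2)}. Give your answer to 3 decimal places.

14.320

T_{1}^{(1)} = 16.42843 + (16.42843 − 22.11347)/3 = 14.53342
T_{2}^{(1)} = (4·14.85683 − 16.42843) / 3 = 14.33296
T_{2}^{(2)} = 14.33296 + (14.33296 − 14.53342)/15 = 14.31960
(Column j=1 coincides with Simpson's rule on the same nodes.)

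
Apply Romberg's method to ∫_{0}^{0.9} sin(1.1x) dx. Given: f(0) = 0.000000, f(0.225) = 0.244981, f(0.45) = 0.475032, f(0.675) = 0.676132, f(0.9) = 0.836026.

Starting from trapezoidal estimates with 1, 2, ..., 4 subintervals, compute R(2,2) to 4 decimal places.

0.4103

R(0,0) (trapezoid, 1 panel, h=0.9000): 0.376212
R(1,0) (trapezoid, 2 panels, h=0.4500): 0.401870
R(2,0) (trapezoid, 4 panels, h=0.2250): 0.408186
R(1,1) = 0.401870 + (0.401870 − 0.376212)/3 = 0.410423
R(2,1) = 0.408186 + (0.408186 − 0.401870)/3 = 0.410291
R(2,2) = 0.410291 + (0.410291 − 0.410423)/15 = 0.410282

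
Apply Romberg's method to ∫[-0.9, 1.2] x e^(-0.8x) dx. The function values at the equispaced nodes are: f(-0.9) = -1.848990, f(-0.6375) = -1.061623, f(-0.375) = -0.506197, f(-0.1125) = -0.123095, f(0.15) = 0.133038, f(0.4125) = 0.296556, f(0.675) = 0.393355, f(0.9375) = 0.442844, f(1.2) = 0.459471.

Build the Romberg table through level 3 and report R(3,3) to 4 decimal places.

R(0,0) (trapezoid, 1 panel, h=2.1000): -1.458995
R(1,0) (trapezoid, 2 panels, h=1.0500): -0.589808
R(2,0) (trapezoid, 4 panels, h=0.5250): -0.354146
R(3,0) (trapezoid, 8 panels, h=0.2625): -0.293969
R(1,1) = -0.589808 + (-0.589808 − (-1.458995))/3 = -0.300079
R(2,1) = -0.354146 + (-0.354146 − (-0.589808))/3 = -0.275592
R(3,1) = -0.293969 + (-0.293969 − (-0.354146))/3 = -0.273910
R(2,2) = -0.275592 + (-0.275592 − (-0.300079))/15 = -0.273960
R(3,2) = -0.273910 + (-0.273910 − (-0.275592))/15 = -0.273798
R(3,3) = -0.273798 + (-0.273798 − (-0.273960))/63 = -0.273795

-0.2738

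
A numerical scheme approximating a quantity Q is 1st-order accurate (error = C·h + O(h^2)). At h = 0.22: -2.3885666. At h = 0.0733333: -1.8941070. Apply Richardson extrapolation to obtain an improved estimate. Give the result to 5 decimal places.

-1.64688

Extrapolated value = (3·A(h/3) − A(h)) / (3 − 1)
= (3·(-1.8941070) − (-2.3885666)) / 2
= -3.2937544 / 2 = -1.6468772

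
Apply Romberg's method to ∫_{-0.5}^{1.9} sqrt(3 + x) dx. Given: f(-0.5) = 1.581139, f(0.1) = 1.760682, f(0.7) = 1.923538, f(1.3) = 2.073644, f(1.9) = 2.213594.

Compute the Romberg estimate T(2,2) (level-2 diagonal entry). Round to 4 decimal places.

4.5958

T(0,0) (trapezoid, 1 panel, h=2.4000): 4.553680
T(1,0) (trapezoid, 2 panels, h=1.2000): 4.585085
T(2,0) (trapezoid, 4 panels, h=0.6000): 4.593138
T(1,1) = 4.585085 + (4.585085 − 4.553680)/3 = 4.595553
T(2,1) = 4.593138 + (4.593138 − 4.585085)/3 = 4.595822
T(2,2) = 4.595822 + (4.595822 − 4.595553)/15 = 4.595840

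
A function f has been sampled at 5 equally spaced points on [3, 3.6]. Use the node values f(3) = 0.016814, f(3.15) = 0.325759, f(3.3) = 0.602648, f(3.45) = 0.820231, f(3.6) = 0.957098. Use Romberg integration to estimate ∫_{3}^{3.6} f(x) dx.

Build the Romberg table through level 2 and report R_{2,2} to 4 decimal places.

0.3381

R_{0,0} (trapezoid, 1 panel, h=0.6000): 0.292174
R_{1,0} (trapezoid, 2 panels, h=0.3000): 0.326881
R_{2,0} (trapezoid, 4 panels, h=0.1500): 0.335339
R_{1,1} = 0.326881 + (0.326881 − 0.292174)/3 = 0.338450
R_{2,1} = 0.335339 + (0.335339 − 0.326881)/3 = 0.338158
R_{2,2} = 0.338158 + (0.338158 − 0.338450)/15 = 0.338139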